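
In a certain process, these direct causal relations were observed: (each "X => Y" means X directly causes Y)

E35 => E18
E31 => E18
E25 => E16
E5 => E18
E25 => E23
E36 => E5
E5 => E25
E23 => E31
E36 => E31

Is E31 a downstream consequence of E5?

There is a causal chain: E5 → E25 → E23 → E31.

Yes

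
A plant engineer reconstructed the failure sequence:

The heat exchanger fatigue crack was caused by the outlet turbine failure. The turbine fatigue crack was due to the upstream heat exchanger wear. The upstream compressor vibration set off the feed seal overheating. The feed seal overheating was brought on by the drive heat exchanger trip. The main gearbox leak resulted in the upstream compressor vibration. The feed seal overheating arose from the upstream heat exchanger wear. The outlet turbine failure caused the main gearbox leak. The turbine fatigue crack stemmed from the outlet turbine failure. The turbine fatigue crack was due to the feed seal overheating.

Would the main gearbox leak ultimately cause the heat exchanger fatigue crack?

No

The main gearbox leak leads to the upstream compressor vibration, the feed seal overheating, the turbine fatigue crack; the heat exchanger fatigue crack is not among them.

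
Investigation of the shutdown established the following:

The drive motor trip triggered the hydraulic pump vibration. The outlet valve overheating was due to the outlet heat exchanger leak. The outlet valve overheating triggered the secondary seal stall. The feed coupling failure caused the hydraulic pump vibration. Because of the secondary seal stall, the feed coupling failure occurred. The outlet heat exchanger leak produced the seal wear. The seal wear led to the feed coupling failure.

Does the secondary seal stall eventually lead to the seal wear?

No

The secondary seal stall leads to the feed coupling failure, the hydraulic pump vibration; the seal wear is not among them.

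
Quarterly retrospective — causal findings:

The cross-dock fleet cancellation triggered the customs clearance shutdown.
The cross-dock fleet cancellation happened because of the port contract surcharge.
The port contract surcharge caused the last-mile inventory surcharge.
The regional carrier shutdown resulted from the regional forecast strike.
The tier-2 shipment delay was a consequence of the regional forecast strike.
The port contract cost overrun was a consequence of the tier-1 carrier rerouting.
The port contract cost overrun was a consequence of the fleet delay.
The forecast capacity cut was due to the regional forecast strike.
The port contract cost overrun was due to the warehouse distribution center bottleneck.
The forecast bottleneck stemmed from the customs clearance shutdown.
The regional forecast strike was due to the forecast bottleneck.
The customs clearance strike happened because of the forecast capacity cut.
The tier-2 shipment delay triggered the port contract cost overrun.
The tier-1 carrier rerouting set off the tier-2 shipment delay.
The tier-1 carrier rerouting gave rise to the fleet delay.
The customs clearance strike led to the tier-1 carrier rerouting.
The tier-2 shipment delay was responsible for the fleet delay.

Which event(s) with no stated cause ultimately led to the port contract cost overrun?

Tracing upstream from the port contract cost overrun: the port contract cost overrun ← the tier-2 shipment delay ← the regional forecast strike ← the forecast bottleneck ← the customs clearance shutdown ← the cross-dock fleet cancellation ← the port contract surcharge.
A separate upstream branch: the port contract cost overrun ← the warehouse distribution center bottleneck.
Each of those chain origins has no stated cause.

the port contract surcharge, the warehouse distribution center bottleneck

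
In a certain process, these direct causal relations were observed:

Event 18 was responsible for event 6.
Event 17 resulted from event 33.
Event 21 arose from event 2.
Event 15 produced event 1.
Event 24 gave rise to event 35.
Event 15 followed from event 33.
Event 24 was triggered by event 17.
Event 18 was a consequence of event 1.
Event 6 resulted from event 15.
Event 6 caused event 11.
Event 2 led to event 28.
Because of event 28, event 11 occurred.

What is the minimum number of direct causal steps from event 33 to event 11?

Shortest chain: event 33 → event 15 → event 6 → event 11.

3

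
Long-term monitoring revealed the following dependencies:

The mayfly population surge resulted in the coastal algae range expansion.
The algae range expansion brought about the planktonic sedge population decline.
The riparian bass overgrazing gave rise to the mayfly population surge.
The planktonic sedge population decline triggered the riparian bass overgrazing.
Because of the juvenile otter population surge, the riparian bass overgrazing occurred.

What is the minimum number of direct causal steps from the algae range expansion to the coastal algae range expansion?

Shortest chain: the algae range expansion → the planktonic sedge population decline → the riparian bass overgrazing → the mayfly population surge → the coastal algae range expansion.

4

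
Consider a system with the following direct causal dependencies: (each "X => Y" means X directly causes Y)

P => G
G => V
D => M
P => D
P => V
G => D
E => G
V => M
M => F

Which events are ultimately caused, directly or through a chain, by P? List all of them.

Direct effects: G, D, V.
2 steps out: M.
3 steps out: F.
Not reachable from it: E.

D, F, G, M, V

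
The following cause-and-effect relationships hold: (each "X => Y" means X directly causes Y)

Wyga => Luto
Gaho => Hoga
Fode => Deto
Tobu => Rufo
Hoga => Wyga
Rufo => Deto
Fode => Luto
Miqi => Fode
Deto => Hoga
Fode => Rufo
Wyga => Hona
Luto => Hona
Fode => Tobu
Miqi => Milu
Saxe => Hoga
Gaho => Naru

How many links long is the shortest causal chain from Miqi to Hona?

3

Shortest chain: Miqi → Fode → Luto → Hona.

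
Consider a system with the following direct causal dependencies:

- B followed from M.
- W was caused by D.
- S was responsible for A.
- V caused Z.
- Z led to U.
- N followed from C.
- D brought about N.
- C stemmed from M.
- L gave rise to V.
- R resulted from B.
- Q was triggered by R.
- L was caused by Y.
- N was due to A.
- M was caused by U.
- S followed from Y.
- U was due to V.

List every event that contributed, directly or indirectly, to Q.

Immediate cause of Q: R.
Further upstream: Y, L, V, Z, U, M, B.

B, L, M, R, U, V, Y, Z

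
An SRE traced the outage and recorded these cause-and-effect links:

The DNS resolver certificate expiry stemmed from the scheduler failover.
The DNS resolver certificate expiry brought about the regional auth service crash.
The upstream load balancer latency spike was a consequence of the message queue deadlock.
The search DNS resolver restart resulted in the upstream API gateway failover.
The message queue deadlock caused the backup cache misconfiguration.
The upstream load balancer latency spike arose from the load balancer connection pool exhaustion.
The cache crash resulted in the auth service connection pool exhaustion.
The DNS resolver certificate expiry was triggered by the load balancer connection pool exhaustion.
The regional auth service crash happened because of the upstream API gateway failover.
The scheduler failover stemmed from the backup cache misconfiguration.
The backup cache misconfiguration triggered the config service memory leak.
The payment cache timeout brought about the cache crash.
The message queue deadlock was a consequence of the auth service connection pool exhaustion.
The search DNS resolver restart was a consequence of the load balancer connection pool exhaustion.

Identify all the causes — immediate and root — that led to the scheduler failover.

the auth service connection pool exhaustion, the backup cache misconfiguration, the cache crash, the message queue deadlock, the payment cache timeout

Immediate cause of the scheduler failover: the backup cache misconfiguration.
Further upstream: the payment cache timeout, the cache crash, the auth service connection pool exhaustion, the message queue deadlock.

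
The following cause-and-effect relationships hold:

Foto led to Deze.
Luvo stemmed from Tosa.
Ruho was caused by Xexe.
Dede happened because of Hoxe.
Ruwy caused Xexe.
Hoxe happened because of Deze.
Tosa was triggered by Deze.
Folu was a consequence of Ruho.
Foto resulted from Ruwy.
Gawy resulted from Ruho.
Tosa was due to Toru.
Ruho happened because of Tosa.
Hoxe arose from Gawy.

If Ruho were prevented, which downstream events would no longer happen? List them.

Folu, Gawy

Downstream of Ruho: Gawy, Hoxe, Dede, Folu.
Of those, still caused via another path: Hoxe, Dede.
The remainder have no surviving cause.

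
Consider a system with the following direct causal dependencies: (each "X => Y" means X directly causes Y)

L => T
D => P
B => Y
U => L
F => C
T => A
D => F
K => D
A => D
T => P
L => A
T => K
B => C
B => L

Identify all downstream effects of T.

A, C, D, F, K, P

Direct effects: K, A, P.
2 steps out: D.
3 steps out: F.
4 steps out: C.
Not reachable from it: B, U, Y, L.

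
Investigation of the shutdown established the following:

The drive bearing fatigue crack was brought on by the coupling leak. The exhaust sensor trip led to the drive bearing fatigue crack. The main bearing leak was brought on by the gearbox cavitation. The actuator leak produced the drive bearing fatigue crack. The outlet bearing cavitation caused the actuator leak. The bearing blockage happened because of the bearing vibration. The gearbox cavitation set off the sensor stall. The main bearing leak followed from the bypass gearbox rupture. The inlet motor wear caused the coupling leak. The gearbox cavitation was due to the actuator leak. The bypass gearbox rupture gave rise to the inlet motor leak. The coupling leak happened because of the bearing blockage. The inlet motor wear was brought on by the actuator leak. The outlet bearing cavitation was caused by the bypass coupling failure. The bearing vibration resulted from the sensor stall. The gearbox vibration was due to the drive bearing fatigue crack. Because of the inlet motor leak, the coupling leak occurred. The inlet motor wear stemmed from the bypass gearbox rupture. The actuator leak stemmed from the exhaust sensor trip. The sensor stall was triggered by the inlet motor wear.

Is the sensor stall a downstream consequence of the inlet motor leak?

No

The inlet motor leak leads to the coupling leak, the drive bearing fatigue crack, the gearbox vibration; the sensor stall is not among them.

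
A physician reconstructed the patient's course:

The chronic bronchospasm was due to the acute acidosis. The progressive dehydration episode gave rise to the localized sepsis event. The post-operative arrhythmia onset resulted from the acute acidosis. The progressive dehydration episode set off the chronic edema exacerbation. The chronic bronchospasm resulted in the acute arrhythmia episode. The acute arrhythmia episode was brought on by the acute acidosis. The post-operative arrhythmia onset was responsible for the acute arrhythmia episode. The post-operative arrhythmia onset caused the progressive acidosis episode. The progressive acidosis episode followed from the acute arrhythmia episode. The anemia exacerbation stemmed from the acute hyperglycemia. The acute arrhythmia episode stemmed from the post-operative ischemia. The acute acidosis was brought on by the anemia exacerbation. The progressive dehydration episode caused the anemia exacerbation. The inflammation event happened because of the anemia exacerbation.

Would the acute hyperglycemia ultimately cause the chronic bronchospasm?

There is a causal chain: the acute hyperglycemia → the anemia exacerbation → the acute acidosis → the chronic bronchospasm.

Yes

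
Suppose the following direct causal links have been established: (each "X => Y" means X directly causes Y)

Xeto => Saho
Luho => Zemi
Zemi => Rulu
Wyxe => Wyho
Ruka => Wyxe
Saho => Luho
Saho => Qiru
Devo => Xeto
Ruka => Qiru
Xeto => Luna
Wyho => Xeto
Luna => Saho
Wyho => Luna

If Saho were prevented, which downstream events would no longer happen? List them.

Downstream of Saho: Luho, Zemi, Rulu, Qiru.
Of those, still caused via another path: Qiru.
The remainder have no surviving cause.

Luho, Rulu, Zemi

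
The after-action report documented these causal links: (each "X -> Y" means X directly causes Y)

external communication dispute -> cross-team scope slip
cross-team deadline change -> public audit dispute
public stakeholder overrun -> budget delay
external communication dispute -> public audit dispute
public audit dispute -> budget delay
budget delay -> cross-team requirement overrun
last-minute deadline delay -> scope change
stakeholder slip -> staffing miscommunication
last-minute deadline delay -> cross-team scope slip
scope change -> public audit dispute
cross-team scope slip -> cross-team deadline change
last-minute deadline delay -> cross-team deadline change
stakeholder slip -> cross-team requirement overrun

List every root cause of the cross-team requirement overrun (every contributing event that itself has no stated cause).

the external communication dispute, the last-minute deadline delay, the public stakeholder overrun, the stakeholder slip

Tracing upstream from the cross-team requirement overrun: the cross-team requirement overrun ← the budget delay ← the public audit dispute ← the external communication dispute.
A separate upstream branch: the cross-team requirement overrun ← the budget delay ← the public audit dispute ← the scope change ← the last-minute deadline delay.
A separate upstream branch: the cross-team requirement overrun ← the stakeholder slip.
A separate upstream branch: the cross-team requirement overrun ← the budget delay ← the public stakeholder overrun.
Each of those chain origins has no stated cause.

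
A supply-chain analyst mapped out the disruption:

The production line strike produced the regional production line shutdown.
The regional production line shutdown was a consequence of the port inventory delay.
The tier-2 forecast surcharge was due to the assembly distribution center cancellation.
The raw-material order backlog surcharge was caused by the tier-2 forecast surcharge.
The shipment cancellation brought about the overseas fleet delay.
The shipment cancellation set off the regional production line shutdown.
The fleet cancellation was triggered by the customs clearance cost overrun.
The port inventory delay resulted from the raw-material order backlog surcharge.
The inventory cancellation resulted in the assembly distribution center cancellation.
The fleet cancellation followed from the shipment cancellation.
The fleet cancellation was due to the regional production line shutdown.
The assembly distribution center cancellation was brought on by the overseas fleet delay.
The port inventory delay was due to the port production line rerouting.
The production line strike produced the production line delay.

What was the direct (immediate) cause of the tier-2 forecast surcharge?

Upstream contributors include the inventory cancellation, the shipment cancellation, the overseas fleet delay, but only the assembly distribution center cancellation feeds directly into the tier-2 forecast surcharge.

the assembly distribution center cancellation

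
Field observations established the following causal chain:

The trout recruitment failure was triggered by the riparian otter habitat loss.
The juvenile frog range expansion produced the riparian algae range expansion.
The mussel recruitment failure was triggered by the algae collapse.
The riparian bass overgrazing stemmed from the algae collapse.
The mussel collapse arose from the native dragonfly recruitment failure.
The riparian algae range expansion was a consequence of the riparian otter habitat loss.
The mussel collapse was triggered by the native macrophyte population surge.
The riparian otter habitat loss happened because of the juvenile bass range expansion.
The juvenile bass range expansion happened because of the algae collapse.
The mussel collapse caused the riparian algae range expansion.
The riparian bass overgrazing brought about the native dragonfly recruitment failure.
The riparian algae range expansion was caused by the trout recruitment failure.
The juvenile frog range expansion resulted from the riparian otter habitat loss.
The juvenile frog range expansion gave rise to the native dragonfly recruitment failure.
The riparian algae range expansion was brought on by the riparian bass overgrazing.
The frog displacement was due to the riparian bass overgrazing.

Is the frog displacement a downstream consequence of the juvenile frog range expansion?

The juvenile frog range expansion leads to the native dragonfly recruitment failure, the mussel collapse, the riparian algae range expansion; the frog displacement is not among them.

No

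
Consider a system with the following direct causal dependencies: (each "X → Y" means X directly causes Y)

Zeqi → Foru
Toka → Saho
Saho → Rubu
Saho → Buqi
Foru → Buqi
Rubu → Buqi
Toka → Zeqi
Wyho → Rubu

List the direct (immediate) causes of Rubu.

Upstream contributors include Toka, but only Saho, Wyho feed directly into Rubu.

Saho, Wyho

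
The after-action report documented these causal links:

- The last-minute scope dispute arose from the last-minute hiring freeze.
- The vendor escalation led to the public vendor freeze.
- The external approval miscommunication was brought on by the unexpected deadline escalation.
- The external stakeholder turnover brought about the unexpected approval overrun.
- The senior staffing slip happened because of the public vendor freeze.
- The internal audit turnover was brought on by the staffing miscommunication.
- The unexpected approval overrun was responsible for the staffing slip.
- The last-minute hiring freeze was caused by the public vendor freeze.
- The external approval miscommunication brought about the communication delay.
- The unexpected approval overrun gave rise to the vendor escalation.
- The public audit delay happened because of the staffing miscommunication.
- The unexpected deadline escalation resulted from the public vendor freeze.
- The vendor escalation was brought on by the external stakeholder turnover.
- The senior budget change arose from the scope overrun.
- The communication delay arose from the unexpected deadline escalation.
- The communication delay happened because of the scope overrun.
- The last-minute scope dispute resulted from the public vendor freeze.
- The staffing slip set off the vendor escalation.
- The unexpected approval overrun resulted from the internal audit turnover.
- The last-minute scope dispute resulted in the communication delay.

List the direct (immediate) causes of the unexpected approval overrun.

Upstream contributors include the staffing miscommunication, but only the external stakeholder turnover, the internal audit turnover feed directly into the unexpected approval overrun.

the external stakeholder turnover, the internal audit turnover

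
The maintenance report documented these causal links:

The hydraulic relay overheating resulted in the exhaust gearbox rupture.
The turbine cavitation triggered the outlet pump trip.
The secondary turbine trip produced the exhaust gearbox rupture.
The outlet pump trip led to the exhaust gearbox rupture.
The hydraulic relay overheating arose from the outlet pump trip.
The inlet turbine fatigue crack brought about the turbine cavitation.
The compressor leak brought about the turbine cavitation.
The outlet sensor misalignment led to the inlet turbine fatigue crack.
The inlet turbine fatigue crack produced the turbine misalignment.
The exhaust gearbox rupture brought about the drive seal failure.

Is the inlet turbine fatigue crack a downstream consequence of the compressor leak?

The compressor leak leads to the turbine cavitation, the outlet pump trip, the hydraulic relay overheating, the exhaust gearbox rupture, the drive seal failure; the inlet turbine fatigue crack is not among them.

No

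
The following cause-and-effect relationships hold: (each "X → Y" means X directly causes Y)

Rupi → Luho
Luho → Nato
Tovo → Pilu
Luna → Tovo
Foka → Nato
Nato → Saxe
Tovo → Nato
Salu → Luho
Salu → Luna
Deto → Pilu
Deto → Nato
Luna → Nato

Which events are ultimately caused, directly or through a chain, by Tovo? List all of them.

Direct effects: Pilu, Nato.
2 steps out: Saxe.
Not reachable from it: Salu, Luna, Rupi, Luho, Foka, Deto.

Nato, Pilu, Saxe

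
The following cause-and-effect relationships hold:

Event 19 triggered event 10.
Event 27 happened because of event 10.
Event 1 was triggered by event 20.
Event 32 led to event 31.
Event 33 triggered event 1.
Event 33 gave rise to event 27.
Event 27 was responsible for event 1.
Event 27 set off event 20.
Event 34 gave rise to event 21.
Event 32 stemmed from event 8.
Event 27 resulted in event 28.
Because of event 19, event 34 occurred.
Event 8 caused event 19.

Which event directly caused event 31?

event 32

Upstream contributors include event 8, but only event 32 feeds directly into event 31.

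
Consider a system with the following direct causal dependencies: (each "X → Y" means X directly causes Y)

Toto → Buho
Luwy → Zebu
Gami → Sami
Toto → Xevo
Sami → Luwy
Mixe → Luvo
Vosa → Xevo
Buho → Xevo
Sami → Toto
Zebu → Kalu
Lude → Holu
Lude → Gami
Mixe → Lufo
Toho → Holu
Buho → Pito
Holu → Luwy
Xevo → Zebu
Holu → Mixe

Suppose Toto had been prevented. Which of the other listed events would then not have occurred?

Downstream of Toto: Buho, Xevo, Zebu, Kalu, Pito.
Of those, still caused via another path: Xevo, Zebu, Kalu.
The remainder have no surviving cause.

Buho, Pito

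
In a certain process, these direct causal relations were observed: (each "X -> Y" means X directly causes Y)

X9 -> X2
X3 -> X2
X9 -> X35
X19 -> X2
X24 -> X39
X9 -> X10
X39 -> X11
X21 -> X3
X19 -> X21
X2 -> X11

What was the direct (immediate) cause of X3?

Upstream contributors include X19, but only X21 feeds directly into X3.

X21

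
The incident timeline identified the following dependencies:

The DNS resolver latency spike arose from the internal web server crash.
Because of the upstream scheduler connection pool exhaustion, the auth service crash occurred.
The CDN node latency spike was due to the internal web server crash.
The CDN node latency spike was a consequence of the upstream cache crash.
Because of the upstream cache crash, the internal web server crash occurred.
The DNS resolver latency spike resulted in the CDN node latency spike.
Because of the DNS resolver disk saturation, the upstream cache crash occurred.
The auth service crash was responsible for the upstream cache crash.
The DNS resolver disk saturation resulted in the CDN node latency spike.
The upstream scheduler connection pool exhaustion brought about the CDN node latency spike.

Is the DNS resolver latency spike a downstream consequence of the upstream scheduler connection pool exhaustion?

There is a causal chain: the upstream scheduler connection pool exhaustion → the auth service crash → the upstream cache crash → the internal web server crash → the DNS resolver latency spike.

Yes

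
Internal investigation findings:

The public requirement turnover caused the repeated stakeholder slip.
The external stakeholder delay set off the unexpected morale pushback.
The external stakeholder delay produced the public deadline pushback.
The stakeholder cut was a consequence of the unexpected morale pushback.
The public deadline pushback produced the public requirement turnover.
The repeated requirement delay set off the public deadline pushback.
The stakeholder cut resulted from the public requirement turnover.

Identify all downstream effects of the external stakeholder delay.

Direct effects: the public deadline pushback, the unexpected morale pushback.
2 steps out: the public requirement turnover, the stakeholder cut.
3 steps out: the repeated stakeholder slip.
Not reachable from it: the repeated requirement delay.

the public deadline pushback, the public requirement turnover, the repeated stakeholder slip, the stakeholder cut, the unexpected morale pushback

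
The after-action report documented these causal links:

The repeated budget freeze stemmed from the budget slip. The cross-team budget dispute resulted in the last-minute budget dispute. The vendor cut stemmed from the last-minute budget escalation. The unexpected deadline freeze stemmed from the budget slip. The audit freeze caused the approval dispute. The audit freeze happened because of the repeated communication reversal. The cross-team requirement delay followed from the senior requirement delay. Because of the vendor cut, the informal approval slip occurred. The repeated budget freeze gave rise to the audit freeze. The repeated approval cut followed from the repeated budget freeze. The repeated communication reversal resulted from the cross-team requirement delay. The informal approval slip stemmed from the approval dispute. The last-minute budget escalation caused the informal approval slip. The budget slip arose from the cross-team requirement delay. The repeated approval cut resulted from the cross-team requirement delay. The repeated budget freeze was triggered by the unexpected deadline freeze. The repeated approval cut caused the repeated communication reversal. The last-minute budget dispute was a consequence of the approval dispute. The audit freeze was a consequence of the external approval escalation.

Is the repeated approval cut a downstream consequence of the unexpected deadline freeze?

There is a causal chain: the unexpected deadline freeze → the repeated budget freeze → the repeated approval cut.

Yes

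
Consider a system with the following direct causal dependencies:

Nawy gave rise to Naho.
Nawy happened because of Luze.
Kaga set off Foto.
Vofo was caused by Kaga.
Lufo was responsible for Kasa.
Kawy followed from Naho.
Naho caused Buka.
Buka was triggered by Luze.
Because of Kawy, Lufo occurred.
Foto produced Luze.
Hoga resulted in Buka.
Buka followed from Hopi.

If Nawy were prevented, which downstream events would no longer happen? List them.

Kasa, Kawy, Lufo, Naho

Downstream of Nawy: Naho, Kawy, Buka, Lufo, Kasa.
Of those, still caused via another path: Buka.
The remainder have no surviving cause.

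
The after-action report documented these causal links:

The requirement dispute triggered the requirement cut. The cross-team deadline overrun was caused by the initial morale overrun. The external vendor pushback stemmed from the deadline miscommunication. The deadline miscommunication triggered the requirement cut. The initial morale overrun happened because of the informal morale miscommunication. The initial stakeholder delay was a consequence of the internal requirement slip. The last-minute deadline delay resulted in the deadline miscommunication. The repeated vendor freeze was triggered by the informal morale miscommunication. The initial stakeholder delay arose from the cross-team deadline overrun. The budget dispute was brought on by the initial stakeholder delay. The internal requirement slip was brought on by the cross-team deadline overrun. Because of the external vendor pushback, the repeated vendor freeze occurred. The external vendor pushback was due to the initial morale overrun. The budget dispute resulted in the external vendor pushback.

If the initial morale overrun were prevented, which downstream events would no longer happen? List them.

Downstream of the initial morale overrun: the cross-team deadline overrun, the internal requirement slip, the initial stakeholder delay, the budget dispute, the external vendor pushback, the repeated vendor freeze.
Of those, still caused via another path: the external vendor pushback, the repeated vendor freeze.
The remainder have no surviving cause.

the budget dispute, the cross-team deadline overrun, the initial stakeholder delay, the internal requirement slip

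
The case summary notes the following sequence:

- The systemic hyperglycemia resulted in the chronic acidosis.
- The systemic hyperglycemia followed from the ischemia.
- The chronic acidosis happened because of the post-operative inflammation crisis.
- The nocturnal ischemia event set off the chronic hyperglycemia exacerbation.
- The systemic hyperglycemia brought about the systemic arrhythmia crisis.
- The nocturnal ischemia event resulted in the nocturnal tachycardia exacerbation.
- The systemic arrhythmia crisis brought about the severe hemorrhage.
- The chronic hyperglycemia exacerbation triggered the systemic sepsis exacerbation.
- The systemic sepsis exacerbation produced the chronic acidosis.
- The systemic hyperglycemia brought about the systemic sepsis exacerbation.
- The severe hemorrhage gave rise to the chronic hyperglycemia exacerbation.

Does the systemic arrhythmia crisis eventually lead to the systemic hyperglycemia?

The systemic arrhythmia crisis leads to the severe hemorrhage, the chronic hyperglycemia exacerbation, the systemic sepsis exacerbation, the chronic acidosis; the systemic hyperglycemia is not among them.

No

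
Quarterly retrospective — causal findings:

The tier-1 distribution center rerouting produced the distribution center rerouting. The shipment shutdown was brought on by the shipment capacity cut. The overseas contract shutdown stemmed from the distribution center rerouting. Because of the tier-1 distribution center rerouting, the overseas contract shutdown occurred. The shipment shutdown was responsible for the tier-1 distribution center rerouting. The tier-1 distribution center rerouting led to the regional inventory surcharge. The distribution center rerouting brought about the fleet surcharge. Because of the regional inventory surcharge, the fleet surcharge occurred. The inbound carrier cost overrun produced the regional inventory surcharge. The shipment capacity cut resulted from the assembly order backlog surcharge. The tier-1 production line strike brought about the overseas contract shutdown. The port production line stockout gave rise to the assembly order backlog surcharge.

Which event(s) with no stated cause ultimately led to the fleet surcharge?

the inbound carrier cost overrun, the port production line stockout

Tracing upstream from the fleet surcharge: the fleet surcharge ← the distribution center rerouting ← the tier-1 distribution center rerouting ← the shipment shutdown ← the shipment capacity cut ← the assembly order backlog surcharge ← the port production line stockout.
A separate upstream branch: the fleet surcharge ← the regional inventory surcharge ← the inbound carrier cost overrun.
Each of those chain origins has no stated cause.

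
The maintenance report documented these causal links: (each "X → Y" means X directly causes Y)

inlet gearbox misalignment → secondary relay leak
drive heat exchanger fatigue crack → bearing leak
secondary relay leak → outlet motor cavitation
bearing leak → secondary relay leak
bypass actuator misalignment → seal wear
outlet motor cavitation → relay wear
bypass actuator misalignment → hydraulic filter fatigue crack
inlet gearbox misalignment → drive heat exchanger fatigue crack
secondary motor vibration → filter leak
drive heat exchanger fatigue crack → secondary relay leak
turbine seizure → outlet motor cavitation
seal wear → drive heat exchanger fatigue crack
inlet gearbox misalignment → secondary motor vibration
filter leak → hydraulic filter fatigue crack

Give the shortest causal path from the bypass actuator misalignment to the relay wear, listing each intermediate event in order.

the bypass actuator misalignment → the seal wear → the drive heat exchanger fatigue crack → the secondary relay leak → the outlet motor cavitation → the relay wear

the bypass actuator misalignment → the seal wear
the seal wear → the drive heat exchanger fatigue crack
the drive heat exchanger fatigue crack → the secondary relay leak
the secondary relay leak → the outlet motor cavitation
the outlet motor cavitation → the relay wear
Length: 5 steps.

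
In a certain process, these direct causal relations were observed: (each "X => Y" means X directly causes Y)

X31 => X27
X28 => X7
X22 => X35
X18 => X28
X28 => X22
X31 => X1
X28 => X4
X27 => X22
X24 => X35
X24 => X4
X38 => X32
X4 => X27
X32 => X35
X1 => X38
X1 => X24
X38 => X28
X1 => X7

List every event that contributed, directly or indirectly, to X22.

X1, X18, X24, X27, X28, X31, X38, X4

Immediate causes of X22: X28, X27.
Further upstream: X31, X1, X38, X24, X4, X18.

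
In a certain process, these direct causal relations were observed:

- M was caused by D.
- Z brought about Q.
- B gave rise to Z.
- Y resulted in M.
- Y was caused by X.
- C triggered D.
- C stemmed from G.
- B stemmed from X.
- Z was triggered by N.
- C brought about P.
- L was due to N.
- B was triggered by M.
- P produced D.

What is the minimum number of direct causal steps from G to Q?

Shortest chain: G → C → D → M → B → Z → Q.

6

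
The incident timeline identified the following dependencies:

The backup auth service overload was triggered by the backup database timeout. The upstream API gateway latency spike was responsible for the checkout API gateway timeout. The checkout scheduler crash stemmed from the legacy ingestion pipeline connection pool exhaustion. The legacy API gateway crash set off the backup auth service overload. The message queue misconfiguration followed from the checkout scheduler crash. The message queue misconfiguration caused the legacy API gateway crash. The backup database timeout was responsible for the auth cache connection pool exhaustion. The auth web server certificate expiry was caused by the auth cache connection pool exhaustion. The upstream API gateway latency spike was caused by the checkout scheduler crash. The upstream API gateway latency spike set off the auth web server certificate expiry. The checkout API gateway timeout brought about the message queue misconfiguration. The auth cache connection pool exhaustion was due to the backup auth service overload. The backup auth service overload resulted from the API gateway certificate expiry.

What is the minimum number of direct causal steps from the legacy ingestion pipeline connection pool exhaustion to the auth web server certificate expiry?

Shortest chain: the legacy ingestion pipeline connection pool exhaustion → the checkout scheduler crash → the upstream API gateway latency spike → the auth web server certificate expiry.

3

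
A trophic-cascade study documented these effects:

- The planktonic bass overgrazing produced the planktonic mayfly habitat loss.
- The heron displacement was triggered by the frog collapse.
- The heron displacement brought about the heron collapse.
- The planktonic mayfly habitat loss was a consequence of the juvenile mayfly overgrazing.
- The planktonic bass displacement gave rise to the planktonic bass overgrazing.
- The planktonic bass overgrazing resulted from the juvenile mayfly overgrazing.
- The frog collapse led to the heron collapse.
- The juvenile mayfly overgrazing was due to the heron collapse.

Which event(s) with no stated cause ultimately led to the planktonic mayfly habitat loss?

the frog collapse, the planktonic bass displacement

Tracing upstream from the planktonic mayfly habitat loss: the planktonic mayfly habitat loss ← the juvenile mayfly overgrazing ← the heron collapse ← the frog collapse.
A separate upstream branch: the planktonic mayfly habitat loss ← the planktonic bass overgrazing ← the planktonic bass displacement.
Each of those chain origins has no stated cause.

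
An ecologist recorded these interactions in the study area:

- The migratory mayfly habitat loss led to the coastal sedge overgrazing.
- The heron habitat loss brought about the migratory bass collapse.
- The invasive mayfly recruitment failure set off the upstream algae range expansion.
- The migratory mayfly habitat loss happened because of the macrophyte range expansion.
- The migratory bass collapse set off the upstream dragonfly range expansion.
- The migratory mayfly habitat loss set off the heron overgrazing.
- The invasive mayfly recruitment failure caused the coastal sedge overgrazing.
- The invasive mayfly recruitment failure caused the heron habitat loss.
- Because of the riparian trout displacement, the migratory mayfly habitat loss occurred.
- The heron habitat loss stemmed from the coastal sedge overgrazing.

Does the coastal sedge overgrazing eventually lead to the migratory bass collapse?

There is a causal chain: the coastal sedge overgrazing → the heron habitat loss → the migratory bass collapse.

Yes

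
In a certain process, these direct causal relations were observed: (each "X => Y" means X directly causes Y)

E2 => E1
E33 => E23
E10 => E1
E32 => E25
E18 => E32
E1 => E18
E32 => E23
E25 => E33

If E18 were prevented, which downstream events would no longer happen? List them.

Downstream of E18: E32, E25, E33, E23.

E23, E25, E32, E33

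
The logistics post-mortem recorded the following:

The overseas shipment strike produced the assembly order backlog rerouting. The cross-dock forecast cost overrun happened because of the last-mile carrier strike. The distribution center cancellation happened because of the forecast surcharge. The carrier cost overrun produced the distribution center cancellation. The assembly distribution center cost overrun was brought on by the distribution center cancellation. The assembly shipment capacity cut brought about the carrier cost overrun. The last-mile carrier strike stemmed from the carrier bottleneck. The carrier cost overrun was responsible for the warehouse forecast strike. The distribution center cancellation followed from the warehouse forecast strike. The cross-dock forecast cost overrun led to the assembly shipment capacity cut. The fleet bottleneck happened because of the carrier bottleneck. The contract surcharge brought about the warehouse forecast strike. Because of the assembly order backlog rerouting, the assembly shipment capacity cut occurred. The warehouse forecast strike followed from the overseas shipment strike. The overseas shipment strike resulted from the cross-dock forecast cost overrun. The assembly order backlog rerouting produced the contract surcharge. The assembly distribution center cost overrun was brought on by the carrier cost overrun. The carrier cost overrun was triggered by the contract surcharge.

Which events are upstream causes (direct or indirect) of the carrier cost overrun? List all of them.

the assembly order backlog rerouting, the assembly shipment capacity cut, the carrier bottleneck, the contract surcharge, the cross-dock forecast cost overrun, the last-mile carrier strike, the overseas shipment strike

Immediate causes of the carrier cost overrun: the contract surcharge, the assembly shipment capacity cut.
Further upstream: the carrier bottleneck, the last-mile carrier strike, the cross-dock forecast cost overrun, the overseas shipment strike, the assembly order backlog rerouting.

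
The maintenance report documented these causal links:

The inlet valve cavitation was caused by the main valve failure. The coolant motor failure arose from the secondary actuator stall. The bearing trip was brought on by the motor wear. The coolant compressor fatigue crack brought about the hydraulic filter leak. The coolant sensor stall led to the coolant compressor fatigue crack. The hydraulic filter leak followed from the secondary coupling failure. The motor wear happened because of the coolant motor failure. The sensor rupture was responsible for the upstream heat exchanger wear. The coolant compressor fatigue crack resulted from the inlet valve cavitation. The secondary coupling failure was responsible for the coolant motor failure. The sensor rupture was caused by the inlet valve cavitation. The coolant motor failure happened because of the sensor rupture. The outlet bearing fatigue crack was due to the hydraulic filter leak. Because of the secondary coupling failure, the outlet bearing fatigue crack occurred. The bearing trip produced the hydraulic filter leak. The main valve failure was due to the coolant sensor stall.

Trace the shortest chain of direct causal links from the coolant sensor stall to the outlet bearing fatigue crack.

the coolant sensor stall → the coolant compressor fatigue crack
the coolant compressor fatigue crack → the hydraulic filter leak
the hydraulic filter leak → the outlet bearing fatigue crack
Length: 3 steps.

the coolant sensor stall → the coolant compressor fatigue crack → the hydraulic filter leak → the outlet bearing fatigue crack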